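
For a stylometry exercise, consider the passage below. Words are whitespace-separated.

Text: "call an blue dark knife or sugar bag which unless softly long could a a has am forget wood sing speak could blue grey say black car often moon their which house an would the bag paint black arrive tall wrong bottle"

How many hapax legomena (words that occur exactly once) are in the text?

Frequencies: an:2, blue:2, bag:2, which:2, could:2, a:2, black:2, call:1, dark:1, knife:1, or:1, sugar:1, unless:1, softly:1, long:1, has:1, am:1, forget:1, wood:1, sing:1, … (15 more, each freq 1)
Hapax (freq=1): am, arrive, bottle, call, car, dark, forget, grey, has, house, knife, long, moon, often, or, paint, say, sing, softly, speak, sugar, tall, the, their, unless, wood, would, wrong

28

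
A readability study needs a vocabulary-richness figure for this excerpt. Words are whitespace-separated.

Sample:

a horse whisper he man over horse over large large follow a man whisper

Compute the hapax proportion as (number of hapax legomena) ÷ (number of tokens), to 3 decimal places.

0.143

Frequencies: a:2, horse:2, whisper:2, man:2, over:2, large:2, he:1, follow:1
Hapax count = 2; token count = 14.
Ratio = 2 / 14 = 0.143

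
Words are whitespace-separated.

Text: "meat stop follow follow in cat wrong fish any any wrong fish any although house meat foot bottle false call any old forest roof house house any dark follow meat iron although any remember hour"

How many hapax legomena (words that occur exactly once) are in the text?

Frequencies: any:6, meat:3, follow:3, house:3, wrong:2, fish:2, although:2, stop:1, in:1, cat:1, foot:1, bottle:1, false:1, call:1, old:1, forest:1, roof:1, dark:1, iron:1, remember:1, … (1 more, each freq 1)
Hapax (freq=1): bottle, call, cat, dark, false, foot, forest, hour, in, iron, old, remember, roof, stop

14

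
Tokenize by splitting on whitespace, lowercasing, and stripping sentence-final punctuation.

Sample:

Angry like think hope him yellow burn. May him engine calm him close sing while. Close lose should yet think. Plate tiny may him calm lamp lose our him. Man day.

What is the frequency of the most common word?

5

Frequencies: him:5, think:2, may:2, calm:2, close:2, lose:2, angry:1, like:1, hope:1, yellow:1, burn:1, engine:1, sing:1, while:1, should:1, yet:1, plate:1, tiny:1, lamp:1, our:1, … (2 more, each freq 1)
Most common: 'him' with frequency 5.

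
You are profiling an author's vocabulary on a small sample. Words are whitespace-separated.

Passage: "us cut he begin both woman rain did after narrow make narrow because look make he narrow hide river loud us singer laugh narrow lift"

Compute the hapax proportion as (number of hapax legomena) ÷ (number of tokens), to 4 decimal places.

Frequencies: narrow:4, us:2, he:2, make:2, cut:1, begin:1, both:1, woman:1, rain:1, did:1, after:1, because:1, look:1, hide:1, river:1, loud:1, singer:1, laugh:1, lift:1
Hapax count = 15; token count = 25.
Ratio = 15 / 25 = 0.6000

0.6000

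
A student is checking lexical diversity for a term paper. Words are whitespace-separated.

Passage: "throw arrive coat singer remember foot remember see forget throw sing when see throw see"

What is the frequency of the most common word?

3

Frequencies: throw:3, see:3, remember:2, arrive:1, coat:1, singer:1, foot:1, forget:1, sing:1, when:1
Most common: 'throw' with frequency 3.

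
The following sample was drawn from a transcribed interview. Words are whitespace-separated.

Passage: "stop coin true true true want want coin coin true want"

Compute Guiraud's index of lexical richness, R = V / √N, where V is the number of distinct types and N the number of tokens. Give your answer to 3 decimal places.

1.206

N = 11, V = 4.
√N = 3.316625
R = 4 / 3.316625 = 1.206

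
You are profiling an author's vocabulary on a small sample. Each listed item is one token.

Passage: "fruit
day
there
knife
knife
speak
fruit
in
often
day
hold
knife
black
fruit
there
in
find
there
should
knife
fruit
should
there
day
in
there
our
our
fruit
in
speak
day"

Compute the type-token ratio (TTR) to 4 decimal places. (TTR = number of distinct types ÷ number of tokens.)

0.3750

N = 32 tokens, V = 12 types.
TTR = V / N = 12 / 32 = 0.3750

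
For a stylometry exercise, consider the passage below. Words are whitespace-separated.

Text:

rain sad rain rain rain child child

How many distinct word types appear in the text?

3

Distinct types: {child, rain, sad}
V = 3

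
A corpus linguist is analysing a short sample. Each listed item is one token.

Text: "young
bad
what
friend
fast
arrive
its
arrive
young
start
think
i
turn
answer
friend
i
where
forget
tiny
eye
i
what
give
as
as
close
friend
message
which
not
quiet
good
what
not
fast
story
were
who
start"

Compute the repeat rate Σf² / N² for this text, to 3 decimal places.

Frequencies: what:3, friend:3, i:3, young:2, fast:2, arrive:2, start:2, as:2, not:2, bad:1, its:1, think:1, turn:1, answer:1, where:1, forget:1, tiny:1, eye:1, give:1, close:1, … (7 more, each freq 1)
Σf² = 69; N² = 1521
Repeat rate = 69 / 1521 = 0.045

0.045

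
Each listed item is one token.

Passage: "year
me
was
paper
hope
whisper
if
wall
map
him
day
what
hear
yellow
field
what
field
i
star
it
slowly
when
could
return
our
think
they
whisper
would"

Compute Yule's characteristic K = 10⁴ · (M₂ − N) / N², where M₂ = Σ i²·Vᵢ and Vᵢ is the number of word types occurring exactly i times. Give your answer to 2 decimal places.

Frequencies: whisper:2, what:2, field:2, year:1, me:1, was:1, paper:1, hope:1, if:1, wall:1, map:1, him:1, day:1, hear:1, yellow:1, i:1, star:1, it:1, slowly:1, when:1, … (6 more, each freq 1)
N = 29. Frequency spectrum: V_1=23, V_2=3
M₂ = 1²·23 + 2²·3 = 35
K = 10000 × (35 − 29) / 29² = 71.34

71.34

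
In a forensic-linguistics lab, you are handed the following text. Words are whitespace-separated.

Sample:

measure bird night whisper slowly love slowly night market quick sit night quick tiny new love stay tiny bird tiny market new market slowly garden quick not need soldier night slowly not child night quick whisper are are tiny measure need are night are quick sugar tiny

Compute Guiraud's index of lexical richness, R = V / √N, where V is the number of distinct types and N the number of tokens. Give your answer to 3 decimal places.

N = 47, V = 19.
√N = 6.855655
R = 19 / 6.855655 = 2.771

2.771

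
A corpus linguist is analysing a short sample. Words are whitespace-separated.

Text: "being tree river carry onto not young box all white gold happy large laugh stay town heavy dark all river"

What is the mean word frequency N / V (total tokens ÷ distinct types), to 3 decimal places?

N = 20 tokens, V = 18 types.
Mean frequency = N / V = 20 / 18 = 1.111

1.111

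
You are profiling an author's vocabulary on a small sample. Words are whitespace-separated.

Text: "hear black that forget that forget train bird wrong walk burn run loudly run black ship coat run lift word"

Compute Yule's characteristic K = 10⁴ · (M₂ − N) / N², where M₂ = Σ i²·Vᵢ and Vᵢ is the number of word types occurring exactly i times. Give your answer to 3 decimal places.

300.000

Frequencies: run:3, black:2, that:2, forget:2, hear:1, train:1, bird:1, wrong:1, walk:1, burn:1, loudly:1, ship:1, coat:1, lift:1, word:1
N = 20. Frequency spectrum: V_1=11, V_2=3, V_3=1
M₂ = 1²·11 + 2²·3 + 3²·1 = 32
K = 10000 × (32 − 20) / 20² = 300.000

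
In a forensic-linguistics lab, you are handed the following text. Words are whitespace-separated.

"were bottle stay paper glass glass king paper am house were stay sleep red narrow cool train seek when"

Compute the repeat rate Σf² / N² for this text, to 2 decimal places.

Frequencies: were:2, stay:2, paper:2, glass:2, bottle:1, king:1, am:1, house:1, sleep:1, red:1, narrow:1, cool:1, train:1, seek:1, when:1
Σf² = 27; N² = 361
Repeat rate = 27 / 361 = 0.07

0.07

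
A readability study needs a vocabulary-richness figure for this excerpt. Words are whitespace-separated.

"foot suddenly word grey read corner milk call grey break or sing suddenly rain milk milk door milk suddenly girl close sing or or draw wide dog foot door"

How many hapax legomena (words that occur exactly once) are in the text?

11

Frequencies: milk:4, suddenly:3, or:3, foot:2, grey:2, sing:2, door:2, word:1, read:1, corner:1, call:1, break:1, rain:1, girl:1, close:1, draw:1, wide:1, dog:1
Hapax (freq=1): break, call, close, corner, dog, draw, girl, rain, read, wide, word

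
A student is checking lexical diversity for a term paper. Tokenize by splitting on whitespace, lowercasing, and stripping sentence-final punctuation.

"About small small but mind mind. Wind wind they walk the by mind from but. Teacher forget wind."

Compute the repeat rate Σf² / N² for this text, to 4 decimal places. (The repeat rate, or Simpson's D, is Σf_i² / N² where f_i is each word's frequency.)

Frequencies: mind:3, wind:3, small:2, but:2, about:1, they:1, walk:1, the:1, by:1, from:1, teacher:1, forget:1
Σf² = 34; N² = 324
Repeat rate = 34 / 324 = 0.1049

0.1049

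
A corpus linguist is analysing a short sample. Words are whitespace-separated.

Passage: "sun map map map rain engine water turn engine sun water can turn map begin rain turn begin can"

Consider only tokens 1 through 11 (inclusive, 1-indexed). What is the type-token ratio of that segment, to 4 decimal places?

0.5455

Segment tokens 1–11: sun, map, map, map, rain, engine, water, turn, engine, sun, water
Segment N = 11, segment V = 6.
TTR = 6 / 11 = 0.5455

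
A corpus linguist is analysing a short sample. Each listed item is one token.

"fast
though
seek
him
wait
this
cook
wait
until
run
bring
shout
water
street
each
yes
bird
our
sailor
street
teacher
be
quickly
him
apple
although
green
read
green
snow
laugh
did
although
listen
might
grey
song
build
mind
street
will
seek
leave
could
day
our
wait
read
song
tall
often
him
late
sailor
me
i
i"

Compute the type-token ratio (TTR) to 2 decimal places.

0.75

N = 57 tokens, V = 43 types.
TTR = V / N = 43 / 57 = 0.75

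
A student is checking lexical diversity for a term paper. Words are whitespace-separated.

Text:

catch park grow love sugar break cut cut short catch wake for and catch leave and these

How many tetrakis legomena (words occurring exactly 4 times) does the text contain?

0

Frequencies: catch:3, cut:2, and:2, park:1, grow:1, love:1, sugar:1, break:1, short:1, wake:1, for:1, leave:1, these:1
Words with frequency 4: (none)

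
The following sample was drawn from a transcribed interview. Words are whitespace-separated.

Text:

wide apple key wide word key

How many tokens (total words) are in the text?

Tokens: wide, apple, key, wide, word, key
N = 6

6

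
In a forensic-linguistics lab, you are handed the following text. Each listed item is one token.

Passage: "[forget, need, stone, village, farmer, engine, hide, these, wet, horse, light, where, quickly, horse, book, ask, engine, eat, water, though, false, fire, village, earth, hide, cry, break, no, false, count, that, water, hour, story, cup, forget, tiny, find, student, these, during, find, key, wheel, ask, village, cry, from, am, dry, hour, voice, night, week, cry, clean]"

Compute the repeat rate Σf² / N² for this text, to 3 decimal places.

Frequencies: village:3, cry:3, forget:2, engine:2, hide:2, these:2, horse:2, ask:2, water:2, false:2, hour:2, find:2, need:1, stone:1, farmer:1, wet:1, light:1, where:1, quickly:1, book:1, … (22 more, each freq 1)
Σf² = 88; N² = 3136
Repeat rate = 88 / 3136 = 0.028

0.028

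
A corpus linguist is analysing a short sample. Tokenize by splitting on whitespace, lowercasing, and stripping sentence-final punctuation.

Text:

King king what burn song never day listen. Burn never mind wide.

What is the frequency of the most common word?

Frequencies: king:2, burn:2, never:2, what:1, song:1, day:1, listen:1, mind:1, wide:1
Most common: 'king' with frequency 2.

2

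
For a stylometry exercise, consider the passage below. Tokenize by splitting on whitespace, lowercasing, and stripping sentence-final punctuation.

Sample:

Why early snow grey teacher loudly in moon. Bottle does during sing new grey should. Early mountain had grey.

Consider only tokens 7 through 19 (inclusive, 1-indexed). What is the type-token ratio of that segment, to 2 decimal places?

Segment tokens 7–19: in, moon, bottle, does, during, sing, new, grey, should, early, mountain, had, grey
Segment N = 13, segment V = 12.
TTR = 12 / 13 = 0.92

0.92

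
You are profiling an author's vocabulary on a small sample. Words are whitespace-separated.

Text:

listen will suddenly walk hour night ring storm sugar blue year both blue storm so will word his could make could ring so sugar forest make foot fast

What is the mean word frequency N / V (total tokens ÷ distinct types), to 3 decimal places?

1.400

N = 28 tokens, V = 20 types.
Mean frequency = N / V = 28 / 20 = 1.400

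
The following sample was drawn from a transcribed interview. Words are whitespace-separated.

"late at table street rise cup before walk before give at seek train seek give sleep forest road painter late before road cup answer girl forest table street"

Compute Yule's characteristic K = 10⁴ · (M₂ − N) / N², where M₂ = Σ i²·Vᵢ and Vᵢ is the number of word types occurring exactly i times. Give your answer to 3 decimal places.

306.122

Frequencies: before:3, late:2, at:2, table:2, street:2, cup:2, give:2, seek:2, forest:2, road:2, rise:1, walk:1, train:1, sleep:1, painter:1, answer:1, girl:1
N = 28. Frequency spectrum: V_1=7, V_2=9, V_3=1
M₂ = 1²·7 + 2²·9 + 3²·1 = 52
K = 10000 × (52 − 28) / 28² = 306.122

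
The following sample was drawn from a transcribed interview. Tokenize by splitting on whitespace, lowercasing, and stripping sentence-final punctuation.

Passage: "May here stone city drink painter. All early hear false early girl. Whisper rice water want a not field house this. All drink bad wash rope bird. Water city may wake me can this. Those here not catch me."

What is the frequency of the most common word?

2

Frequencies: may:2, here:2, city:2, drink:2, all:2, early:2, water:2, not:2, this:2, me:2, stone:1, painter:1, hear:1, false:1, girl:1, whisper:1, rice:1, want:1, a:1, field:1, … (9 more, each freq 1)
Most common: 'may' with frequency 2.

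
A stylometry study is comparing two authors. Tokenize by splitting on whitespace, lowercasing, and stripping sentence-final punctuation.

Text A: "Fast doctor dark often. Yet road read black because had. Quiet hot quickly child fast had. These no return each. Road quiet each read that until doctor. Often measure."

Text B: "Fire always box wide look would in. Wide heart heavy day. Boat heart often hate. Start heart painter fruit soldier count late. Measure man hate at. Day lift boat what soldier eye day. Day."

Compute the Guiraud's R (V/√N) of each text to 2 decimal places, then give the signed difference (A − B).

-0.39

A: V=21, N=29, R=3.90
B: V=25, N=34, R=4.29
Difference = 3.90 − 4.29 = -0.39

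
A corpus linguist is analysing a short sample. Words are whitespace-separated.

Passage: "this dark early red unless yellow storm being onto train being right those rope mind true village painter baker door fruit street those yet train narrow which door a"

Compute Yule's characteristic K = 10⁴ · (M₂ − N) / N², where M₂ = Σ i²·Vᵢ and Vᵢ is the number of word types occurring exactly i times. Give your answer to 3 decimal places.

Frequencies: being:2, train:2, those:2, door:2, this:1, dark:1, early:1, red:1, unless:1, yellow:1, storm:1, onto:1, right:1, rope:1, mind:1, true:1, village:1, painter:1, baker:1, fruit:1, … (5 more, each freq 1)
N = 29. Frequency spectrum: V_1=21, V_2=4
M₂ = 1²·21 + 2²·4 = 37
K = 10000 × (37 − 29) / 29² = 95.125

95.125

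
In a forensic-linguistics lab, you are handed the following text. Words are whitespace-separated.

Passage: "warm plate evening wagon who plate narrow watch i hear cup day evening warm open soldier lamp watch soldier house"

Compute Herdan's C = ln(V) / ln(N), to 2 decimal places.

N = 20, V = 15.
ln(V) = 2.708050, ln(N) = 2.995732
C = 2.708050 / 2.995732 = 0.90

0.90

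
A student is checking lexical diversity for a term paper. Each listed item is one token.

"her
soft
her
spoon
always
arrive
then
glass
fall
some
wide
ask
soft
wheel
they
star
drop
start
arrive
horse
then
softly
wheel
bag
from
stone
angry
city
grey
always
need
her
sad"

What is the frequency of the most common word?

Frequencies: her:3, soft:2, always:2, arrive:2, then:2, wheel:2, spoon:1, glass:1, fall:1, some:1, wide:1, ask:1, they:1, star:1, drop:1, start:1, horse:1, softly:1, bag:1, from:1, … (6 more, each freq 1)
Most common: 'her' with frequency 3.

3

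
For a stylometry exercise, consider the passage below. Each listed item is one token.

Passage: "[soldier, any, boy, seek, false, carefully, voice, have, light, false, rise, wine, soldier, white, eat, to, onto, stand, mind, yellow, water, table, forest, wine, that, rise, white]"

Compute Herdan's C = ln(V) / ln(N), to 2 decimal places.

N = 27, V = 22.
ln(V) = 3.091042, ln(N) = 3.295837
C = 3.091042 / 3.295837 = 0.94

0.94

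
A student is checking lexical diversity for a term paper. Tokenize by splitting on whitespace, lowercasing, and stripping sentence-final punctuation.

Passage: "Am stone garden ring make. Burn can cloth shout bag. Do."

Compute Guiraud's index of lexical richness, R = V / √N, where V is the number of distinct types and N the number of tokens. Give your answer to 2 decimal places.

3.32

N = 11, V = 11.
√N = 3.316625
R = 11 / 3.316625 = 3.32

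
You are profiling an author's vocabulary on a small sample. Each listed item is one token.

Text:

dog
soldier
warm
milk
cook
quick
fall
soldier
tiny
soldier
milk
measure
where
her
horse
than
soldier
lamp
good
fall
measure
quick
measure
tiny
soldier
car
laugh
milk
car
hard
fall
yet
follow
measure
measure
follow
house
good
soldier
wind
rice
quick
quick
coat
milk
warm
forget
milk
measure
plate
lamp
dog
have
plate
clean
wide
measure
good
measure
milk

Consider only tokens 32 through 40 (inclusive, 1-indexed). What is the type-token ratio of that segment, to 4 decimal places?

Segment tokens 32–40: yet, follow, measure, measure, follow, house, good, soldier, wind
Segment N = 9, segment V = 7.
TTR = 7 / 9 = 0.7778

0.7778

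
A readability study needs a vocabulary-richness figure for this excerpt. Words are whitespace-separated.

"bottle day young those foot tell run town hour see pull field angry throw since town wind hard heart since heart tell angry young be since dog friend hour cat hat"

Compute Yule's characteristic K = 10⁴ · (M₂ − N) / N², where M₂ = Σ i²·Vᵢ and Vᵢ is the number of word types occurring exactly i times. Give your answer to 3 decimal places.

Frequencies: since:3, young:2, tell:2, town:2, hour:2, angry:2, heart:2, bottle:1, day:1, those:1, foot:1, run:1, see:1, pull:1, field:1, throw:1, wind:1, hard:1, be:1, dog:1, … (3 more, each freq 1)
N = 31. Frequency spectrum: V_1=16, V_2=6, V_3=1
M₂ = 1²·16 + 2²·6 + 3²·1 = 49
K = 10000 × (49 − 31) / 31² = 187.305

187.305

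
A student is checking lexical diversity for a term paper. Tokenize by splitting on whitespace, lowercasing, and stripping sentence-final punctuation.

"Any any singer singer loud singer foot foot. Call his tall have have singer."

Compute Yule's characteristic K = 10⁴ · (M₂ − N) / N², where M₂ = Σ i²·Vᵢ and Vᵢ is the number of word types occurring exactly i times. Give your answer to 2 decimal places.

Frequencies: singer:4, any:2, foot:2, have:2, loud:1, call:1, his:1, tall:1
N = 14. Frequency spectrum: V_1=4, V_2=3, V_4=1
M₂ = 1²·4 + 2²·3 + 4²·1 = 32
K = 10000 × (32 − 14) / 14² = 918.37

918.37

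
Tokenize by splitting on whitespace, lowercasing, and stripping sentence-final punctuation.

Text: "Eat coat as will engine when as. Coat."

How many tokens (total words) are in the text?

8

Tokens: eat, coat, as, will, engine, when, as, coat
N = 8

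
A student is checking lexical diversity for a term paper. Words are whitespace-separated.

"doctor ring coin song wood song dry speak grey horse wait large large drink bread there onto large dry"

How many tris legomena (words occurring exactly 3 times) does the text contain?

1

Frequencies: large:3, song:2, dry:2, doctor:1, ring:1, coin:1, wood:1, speak:1, grey:1, horse:1, wait:1, drink:1, bread:1, there:1, onto:1
Words with frequency 3: large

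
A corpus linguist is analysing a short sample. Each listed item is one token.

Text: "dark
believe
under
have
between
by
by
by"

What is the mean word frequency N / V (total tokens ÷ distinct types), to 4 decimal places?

1.3333

N = 8 tokens, V = 6 types.
Mean frequency = N / V = 8 / 6 = 1.3333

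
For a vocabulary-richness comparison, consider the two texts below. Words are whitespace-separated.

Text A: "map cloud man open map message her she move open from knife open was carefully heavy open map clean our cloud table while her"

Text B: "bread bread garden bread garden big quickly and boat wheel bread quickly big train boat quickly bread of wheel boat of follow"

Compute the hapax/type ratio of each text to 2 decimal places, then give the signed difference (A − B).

A: hapax=13, V=17, ratio=0.76
B: hapax=3, V=10, ratio=0.30
Difference = 0.76 − 0.30 = 0.46

0.46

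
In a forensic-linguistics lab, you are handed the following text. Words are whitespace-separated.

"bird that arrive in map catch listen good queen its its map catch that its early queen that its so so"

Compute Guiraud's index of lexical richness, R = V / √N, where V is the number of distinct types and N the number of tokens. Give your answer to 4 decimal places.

N = 21, V = 12.
√N = 4.582576
R = 12 / 4.582576 = 2.6186

2.6186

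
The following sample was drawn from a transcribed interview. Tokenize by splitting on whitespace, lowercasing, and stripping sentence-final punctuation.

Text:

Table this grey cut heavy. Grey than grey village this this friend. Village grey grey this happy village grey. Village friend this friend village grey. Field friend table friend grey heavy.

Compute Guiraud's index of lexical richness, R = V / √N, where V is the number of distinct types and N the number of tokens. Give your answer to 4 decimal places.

N = 31, V = 10.
√N = 5.567764
R = 10 / 5.567764 = 1.7961

1.7961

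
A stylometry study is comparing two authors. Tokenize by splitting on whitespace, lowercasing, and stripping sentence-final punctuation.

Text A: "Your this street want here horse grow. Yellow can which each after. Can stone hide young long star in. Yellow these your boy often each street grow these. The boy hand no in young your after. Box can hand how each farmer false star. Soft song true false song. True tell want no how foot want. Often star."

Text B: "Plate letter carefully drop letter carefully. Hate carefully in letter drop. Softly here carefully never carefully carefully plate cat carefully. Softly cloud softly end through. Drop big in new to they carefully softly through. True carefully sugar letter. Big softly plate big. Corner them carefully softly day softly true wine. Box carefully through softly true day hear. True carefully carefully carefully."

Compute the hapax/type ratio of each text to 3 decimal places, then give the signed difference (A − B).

-0.206

A: hapax=13, V=33, ratio=0.394
B: hapax=15, V=25, ratio=0.600
Difference = 0.394 − 0.600 = -0.206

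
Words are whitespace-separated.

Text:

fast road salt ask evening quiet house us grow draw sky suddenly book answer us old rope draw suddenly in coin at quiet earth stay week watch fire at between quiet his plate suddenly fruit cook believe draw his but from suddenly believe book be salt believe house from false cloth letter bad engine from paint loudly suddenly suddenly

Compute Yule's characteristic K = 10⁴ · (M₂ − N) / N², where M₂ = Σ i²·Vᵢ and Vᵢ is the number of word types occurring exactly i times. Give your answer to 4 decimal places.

Frequencies: suddenly:6, quiet:3, draw:3, believe:3, from:3, salt:2, house:2, us:2, book:2, at:2, his:2, fast:1, road:1, ask:1, evening:1, grow:1, sky:1, answer:1, old:1, rope:1, … (20 more, each freq 1)
N = 59. Frequency spectrum: V_1=29, V_2=6, V_3=4, V_6=1
M₂ = 1²·29 + 2²·6 + 3²·4 + 6²·1 = 125
K = 10000 × (125 − 59) / 59² = 189.6007

189.6007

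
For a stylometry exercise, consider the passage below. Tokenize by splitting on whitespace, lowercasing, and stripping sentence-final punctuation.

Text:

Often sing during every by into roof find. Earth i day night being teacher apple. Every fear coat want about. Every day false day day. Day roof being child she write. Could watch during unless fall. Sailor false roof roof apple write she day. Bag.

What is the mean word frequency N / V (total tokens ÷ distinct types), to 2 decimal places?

1.55

N = 45 tokens, V = 29 types.
Mean frequency = N / V = 45 / 29 = 1.55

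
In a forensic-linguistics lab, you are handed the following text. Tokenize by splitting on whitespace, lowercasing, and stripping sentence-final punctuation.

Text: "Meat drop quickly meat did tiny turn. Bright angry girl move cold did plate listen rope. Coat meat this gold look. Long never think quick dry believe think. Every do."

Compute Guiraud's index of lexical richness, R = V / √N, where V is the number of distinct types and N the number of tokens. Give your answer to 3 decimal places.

4.747

N = 30, V = 26.
√N = 5.477226
R = 26 / 5.477226 = 4.747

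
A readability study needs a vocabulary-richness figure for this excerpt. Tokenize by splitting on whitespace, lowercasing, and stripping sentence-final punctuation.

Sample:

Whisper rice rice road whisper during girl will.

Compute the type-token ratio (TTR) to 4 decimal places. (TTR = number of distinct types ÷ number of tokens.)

N = 8 tokens, V = 6 types.
TTR = V / N = 6 / 8 = 0.7500

0.7500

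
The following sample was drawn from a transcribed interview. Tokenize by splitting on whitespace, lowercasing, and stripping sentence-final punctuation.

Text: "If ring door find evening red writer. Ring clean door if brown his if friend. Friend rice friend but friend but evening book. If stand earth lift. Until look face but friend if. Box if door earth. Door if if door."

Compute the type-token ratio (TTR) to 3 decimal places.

N = 41 tokens, V = 21 types.
TTR = V / N = 21 / 41 = 0.512

0.512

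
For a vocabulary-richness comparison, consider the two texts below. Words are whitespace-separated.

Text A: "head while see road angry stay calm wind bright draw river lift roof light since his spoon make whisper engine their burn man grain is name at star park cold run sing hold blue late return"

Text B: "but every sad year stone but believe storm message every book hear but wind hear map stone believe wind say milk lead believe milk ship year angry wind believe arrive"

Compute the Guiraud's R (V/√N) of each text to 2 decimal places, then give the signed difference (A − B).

A: V=36, N=36, R=6.00
B: V=18, N=30, R=3.29
Difference = 6.00 − 3.29 = 2.71

2.71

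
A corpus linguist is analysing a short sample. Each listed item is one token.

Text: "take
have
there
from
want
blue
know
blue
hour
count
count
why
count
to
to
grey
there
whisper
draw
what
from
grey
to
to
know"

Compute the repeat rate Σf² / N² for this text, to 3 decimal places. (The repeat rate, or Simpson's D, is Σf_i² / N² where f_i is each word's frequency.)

Frequencies: to:4, count:3, there:2, from:2, blue:2, know:2, grey:2, take:1, have:1, want:1, hour:1, why:1, whisper:1, draw:1, what:1
Σf² = 53; N² = 625
Repeat rate = 53 / 625 = 0.085

0.085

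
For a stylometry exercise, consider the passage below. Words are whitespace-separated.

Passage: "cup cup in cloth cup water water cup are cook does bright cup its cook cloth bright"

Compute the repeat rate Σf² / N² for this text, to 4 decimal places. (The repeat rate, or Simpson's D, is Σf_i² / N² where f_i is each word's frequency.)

Frequencies: cup:5, cloth:2, water:2, cook:2, bright:2, in:1, are:1, does:1, its:1
Σf² = 45; N² = 289
Repeat rate = 45 / 289 = 0.1557

0.1557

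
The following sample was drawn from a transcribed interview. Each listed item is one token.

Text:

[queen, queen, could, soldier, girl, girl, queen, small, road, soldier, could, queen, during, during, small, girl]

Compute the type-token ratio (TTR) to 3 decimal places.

0.438

N = 16 tokens, V = 7 types.
TTR = V / N = 7 / 16 = 0.438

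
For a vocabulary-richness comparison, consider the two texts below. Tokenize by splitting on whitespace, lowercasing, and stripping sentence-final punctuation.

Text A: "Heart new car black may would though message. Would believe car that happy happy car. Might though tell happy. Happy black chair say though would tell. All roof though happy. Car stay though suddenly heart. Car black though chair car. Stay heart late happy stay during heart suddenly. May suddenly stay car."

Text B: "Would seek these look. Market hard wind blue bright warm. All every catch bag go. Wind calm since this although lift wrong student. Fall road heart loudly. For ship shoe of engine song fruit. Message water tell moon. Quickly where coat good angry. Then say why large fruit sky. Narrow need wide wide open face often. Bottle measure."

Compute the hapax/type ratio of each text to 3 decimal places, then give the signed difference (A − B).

A: hapax=10, V=21, ratio=0.476
B: hapax=52, V=55, ratio=0.945
Difference = 0.476 − 0.945 = -0.469

-0.469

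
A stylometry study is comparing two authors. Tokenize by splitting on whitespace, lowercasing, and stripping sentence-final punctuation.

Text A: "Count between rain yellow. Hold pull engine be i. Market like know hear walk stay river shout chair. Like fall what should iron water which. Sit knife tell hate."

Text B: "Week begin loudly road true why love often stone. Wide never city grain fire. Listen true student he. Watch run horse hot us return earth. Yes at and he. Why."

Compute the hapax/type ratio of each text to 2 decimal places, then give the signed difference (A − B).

A: hapax=27, V=28, ratio=0.96
B: hapax=24, V=27, ratio=0.89
Difference = 0.96 − 0.89 = 0.07

0.07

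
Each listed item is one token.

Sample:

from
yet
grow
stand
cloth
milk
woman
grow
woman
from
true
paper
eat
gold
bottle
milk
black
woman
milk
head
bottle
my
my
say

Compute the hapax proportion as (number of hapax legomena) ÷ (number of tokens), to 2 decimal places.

Frequencies: milk:3, woman:3, from:2, grow:2, bottle:2, my:2, yet:1, stand:1, cloth:1, true:1, paper:1, eat:1, gold:1, black:1, head:1, say:1
Hapax count = 10; token count = 24.
Ratio = 10 / 24 = 0.42

0.42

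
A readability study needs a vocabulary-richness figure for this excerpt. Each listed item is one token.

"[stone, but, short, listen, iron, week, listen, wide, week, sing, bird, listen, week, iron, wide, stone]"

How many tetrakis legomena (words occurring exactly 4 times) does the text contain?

Frequencies: listen:3, week:3, stone:2, iron:2, wide:2, but:1, short:1, sing:1, bird:1
Words with frequency 4: (none)

0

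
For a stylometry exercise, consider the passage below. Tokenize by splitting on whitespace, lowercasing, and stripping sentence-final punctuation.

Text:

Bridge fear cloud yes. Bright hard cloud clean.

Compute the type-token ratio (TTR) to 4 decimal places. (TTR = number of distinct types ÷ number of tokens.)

N = 8 tokens, V = 7 types.
TTR = V / N = 7 / 8 = 0.8750

0.8750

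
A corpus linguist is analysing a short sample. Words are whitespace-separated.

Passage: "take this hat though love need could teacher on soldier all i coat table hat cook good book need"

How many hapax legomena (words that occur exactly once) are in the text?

Frequencies: hat:2, need:2, take:1, this:1, though:1, love:1, could:1, teacher:1, on:1, soldier:1, all:1, i:1, coat:1, table:1, cook:1, good:1, book:1
Hapax (freq=1): all, book, coat, cook, could, good, i, love, on, soldier, table, take, teacher, this, though

15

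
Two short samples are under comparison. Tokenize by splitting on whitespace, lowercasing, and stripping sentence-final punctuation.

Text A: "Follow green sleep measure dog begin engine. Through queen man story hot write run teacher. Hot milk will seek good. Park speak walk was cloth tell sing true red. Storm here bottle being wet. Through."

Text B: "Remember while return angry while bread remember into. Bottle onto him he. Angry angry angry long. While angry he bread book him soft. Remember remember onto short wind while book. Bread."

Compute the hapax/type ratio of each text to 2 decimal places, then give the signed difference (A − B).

0.47

A: hapax=31, V=33, ratio=0.94
B: hapax=7, V=15, ratio=0.47
Difference = 0.94 − 0.47 = 0.47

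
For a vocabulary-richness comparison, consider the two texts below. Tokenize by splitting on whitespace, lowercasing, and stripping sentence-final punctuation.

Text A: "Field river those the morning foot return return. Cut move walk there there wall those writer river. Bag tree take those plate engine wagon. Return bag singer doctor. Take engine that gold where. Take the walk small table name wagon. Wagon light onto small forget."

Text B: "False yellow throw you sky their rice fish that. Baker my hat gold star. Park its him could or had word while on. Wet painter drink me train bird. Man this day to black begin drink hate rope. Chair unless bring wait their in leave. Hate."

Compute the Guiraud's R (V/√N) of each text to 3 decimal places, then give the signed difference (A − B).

-1.868

A: V=30, N=45, R=4.472
B: V=43, N=46, R=6.340
Difference = 4.472 − 6.340 = -1.868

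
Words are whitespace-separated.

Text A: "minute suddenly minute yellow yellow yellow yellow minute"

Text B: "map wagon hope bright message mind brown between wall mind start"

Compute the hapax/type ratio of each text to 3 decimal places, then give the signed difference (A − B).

A: hapax=1, V=3, ratio=0.333
B: hapax=9, V=10, ratio=0.900
Difference = 0.333 − 0.900 = -0.567

-0.567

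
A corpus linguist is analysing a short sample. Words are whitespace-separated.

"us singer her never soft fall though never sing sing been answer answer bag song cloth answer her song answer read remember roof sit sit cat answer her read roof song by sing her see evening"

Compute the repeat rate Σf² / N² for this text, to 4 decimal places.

0.0679

Frequencies: answer:5, her:4, sing:3, song:3, never:2, read:2, roof:2, sit:2, us:1, singer:1, soft:1, fall:1, though:1, been:1, bag:1, cloth:1, remember:1, cat:1, by:1, see:1, … (1 more, each freq 1)
Σf² = 88; N² = 1296
Repeat rate = 88 / 1296 = 0.0679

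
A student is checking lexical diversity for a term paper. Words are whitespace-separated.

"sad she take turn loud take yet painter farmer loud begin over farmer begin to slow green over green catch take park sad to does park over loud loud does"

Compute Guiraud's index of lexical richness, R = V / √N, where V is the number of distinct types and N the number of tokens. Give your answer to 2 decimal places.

N = 30, V = 16.
√N = 5.477226
R = 16 / 5.477226 = 2.92

2.92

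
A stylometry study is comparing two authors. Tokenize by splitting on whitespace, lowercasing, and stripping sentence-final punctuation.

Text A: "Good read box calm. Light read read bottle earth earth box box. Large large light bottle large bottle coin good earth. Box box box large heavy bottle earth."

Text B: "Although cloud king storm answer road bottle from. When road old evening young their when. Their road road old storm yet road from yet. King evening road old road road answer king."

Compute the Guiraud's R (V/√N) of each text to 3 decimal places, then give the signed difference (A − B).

-0.585

A: V=10, N=28, R=1.890
B: V=14, N=32, R=2.475
Difference = 1.890 − 2.475 = -0.585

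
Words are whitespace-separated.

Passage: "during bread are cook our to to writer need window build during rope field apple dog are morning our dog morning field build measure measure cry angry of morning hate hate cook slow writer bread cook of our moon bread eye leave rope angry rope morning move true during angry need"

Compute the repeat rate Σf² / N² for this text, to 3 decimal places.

0.046

Frequencies: morning:4, during:3, bread:3, cook:3, our:3, rope:3, angry:3, are:2, to:2, writer:2, need:2, build:2, field:2, dog:2, measure:2, of:2, hate:2, window:1, apple:1, cry:1, … (6 more, each freq 1)
Σf² = 119; N² = 2601
Repeat rate = 119 / 2601 = 0.046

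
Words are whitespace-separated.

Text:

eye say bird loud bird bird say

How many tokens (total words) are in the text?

Tokens: eye, say, bird, loud, bird, bird, say
N = 7

7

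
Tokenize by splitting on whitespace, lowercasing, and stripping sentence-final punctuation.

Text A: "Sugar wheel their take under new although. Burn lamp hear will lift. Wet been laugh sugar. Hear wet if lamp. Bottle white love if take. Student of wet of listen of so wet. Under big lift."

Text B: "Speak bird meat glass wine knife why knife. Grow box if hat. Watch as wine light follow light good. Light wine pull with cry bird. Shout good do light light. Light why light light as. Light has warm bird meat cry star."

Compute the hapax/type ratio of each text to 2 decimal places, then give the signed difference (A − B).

0.00

A: hapax=15, V=24, ratio=0.63
B: hapax=15, V=24, ratio=0.63
Difference = 0.63 − 0.63 = 0.00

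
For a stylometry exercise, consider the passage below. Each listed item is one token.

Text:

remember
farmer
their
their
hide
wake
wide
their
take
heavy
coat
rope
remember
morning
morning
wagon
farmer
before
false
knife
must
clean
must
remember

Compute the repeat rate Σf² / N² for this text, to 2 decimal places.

0.07

Frequencies: remember:3, their:3, farmer:2, morning:2, must:2, hide:1, wake:1, wide:1, take:1, heavy:1, coat:1, rope:1, wagon:1, before:1, false:1, knife:1, clean:1
Σf² = 42; N² = 576
Repeat rate = 42 / 576 = 0.07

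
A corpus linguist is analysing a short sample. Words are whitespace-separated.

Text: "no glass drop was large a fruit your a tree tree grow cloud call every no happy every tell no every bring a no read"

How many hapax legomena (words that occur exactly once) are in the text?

13

Frequencies: no:4, a:3, every:3, tree:2, glass:1, drop:1, was:1, large:1, fruit:1, your:1, grow:1, cloud:1, call:1, happy:1, tell:1, bring:1, read:1
Hapax (freq=1): bring, call, cloud, drop, fruit, glass, grow, happy, large, read, tell, was, your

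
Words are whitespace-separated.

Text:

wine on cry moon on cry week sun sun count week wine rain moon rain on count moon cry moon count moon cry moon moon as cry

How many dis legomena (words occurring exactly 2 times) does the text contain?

4

Frequencies: moon:7, cry:5, on:3, count:3, wine:2, week:2, sun:2, rain:2, as:1
Words with frequency 2: rain, sun, week, wine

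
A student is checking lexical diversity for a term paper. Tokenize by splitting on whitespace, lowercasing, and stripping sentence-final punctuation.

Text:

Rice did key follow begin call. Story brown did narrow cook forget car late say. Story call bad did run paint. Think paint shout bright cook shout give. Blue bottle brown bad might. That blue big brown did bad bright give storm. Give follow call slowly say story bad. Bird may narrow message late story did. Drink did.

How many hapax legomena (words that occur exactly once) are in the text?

Frequencies: did:6, story:4, bad:4, call:3, brown:3, give:3, follow:2, narrow:2, cook:2, late:2, say:2, paint:2, shout:2, bright:2, blue:2, rice:1, key:1, begin:1, forget:1, car:1, … (12 more, each freq 1)
Hapax (freq=1): begin, big, bird, bottle, car, drink, forget, key, may, message, might, rice, run, slowly, storm, that, think

17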